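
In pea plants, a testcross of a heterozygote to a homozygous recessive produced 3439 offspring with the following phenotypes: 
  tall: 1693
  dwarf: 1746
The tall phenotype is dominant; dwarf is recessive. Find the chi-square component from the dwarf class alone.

0.408

A testcross of a heterozygote (Aa × aa) gives a 1:1 phenotypic ratio.
Total ratio parts = 2. Expected numbers out of 3439:
  tall: 3439 × 1/2 = 1719.5
  dwarf: 3439 × 1/2 = 1719.5
Contribution of dwarf: (1746 − 1719.5)² / 1719.5 = 0.4084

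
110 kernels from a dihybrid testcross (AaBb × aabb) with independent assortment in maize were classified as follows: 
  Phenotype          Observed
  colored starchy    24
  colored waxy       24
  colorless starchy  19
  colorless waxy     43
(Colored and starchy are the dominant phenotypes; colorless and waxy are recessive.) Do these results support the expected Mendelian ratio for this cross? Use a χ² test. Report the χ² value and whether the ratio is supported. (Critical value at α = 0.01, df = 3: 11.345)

A dihybrid testcross with independent assortment gives a 1:1:1:1 ratio.
Under the 1:1:1:1 hypothesis (Σ ratio = 4, N = 110):
  colored starchy: 110 × 1/4 = 27.5
  colored waxy: 110 × 1/4 = 27.5
  colorless starchy: 110 × 1/4 = 27.5
  colorless waxy: 110 × 1/4 = 27.5
χ² = Σ (O − E)² / E
  colored starchy: (24 − 27.5)² / 27.5 = 0.4455
  colored waxy: (24 − 27.5)² / 27.5 = 0.4455
  colorless starchy: (19 − 27.5)² / 27.5 = 2.6273
  colorless waxy: (43 − 27.5)² / 27.5 = 8.7364
χ² = 0.4455 + 0.4455 + 2.6273 + 8.7364 = 12.2547 ≈ 12.255
Degrees of freedom = 4 − 1 = 3; critical value at α = 0.01 is 11.345.
Since 12.255 > 11.345, we reject the null hypothesis — the data do not fit the 1:1:1:1 ratio.

12.255; not consistent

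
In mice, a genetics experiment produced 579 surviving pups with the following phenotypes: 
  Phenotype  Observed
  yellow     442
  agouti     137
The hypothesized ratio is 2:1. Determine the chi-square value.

24.373

Total ratio parts = 3. Expected numbers out of 579:
  yellow: 579 × 2/3 = 386
  agouti: 579 × 1/3 = 193
χ² = Σ (O − E)² / E
  yellow: (442 − 386)² / 386 = 8.1244
  agouti: (137 − 193)² / 193 = 16.2487
χ² = 8.1244 + 16.2487 = 24.3731 ≈ 24.373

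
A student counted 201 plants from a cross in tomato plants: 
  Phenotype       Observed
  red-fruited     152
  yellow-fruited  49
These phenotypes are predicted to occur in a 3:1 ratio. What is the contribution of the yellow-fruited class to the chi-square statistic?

0.031

Total ratio parts = 4. Expected numbers out of 201:
  red-fruited: 201 × 3/4 = 150.75
  yellow-fruited: 201 × 1/4 = 50.25
Contribution of yellow-fruited: (49 − 50.25)² / 50.25 = 0.0311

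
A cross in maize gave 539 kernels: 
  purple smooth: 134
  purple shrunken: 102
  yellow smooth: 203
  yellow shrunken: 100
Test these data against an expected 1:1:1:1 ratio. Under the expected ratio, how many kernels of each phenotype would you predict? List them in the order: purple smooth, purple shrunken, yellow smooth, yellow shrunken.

134.75, 134.75, 134.75, 134.75

Total ratio parts = 4. Expected numbers out of 539:
  purple smooth: 539 × 1/4 = 134.75
  purple shrunken: 539 × 1/4 = 134.75
  yellow smooth: 539 × 1/4 = 134.75
  yellow shrunken: 539 × 1/4 = 134.75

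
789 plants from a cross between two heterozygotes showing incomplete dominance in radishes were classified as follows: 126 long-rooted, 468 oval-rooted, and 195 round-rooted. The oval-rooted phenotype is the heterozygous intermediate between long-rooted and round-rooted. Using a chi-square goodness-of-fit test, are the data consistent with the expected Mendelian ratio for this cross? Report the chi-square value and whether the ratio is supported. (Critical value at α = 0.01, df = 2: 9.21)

39.456; not consistent

With incomplete dominance, a heterozygote × heterozygote cross gives a 1:2:1 phenotypic ratio.
Under the 1:2:1 hypothesis (Σ ratio = 4, N = 789):
  long-rooted: 789 × 1/4 = 197.25
  oval-rooted: 789 × 2/4 = 394.5
  round-rooted: 789 × 1/4 = 197.25
χ² = Σ (O − E)² / E
  long-rooted: (126 − 197.25)² / 197.25 = 25.7367
  oval-rooted: (468 − 394.5)² / 394.5 = 13.6939
  round-rooted: (195 − 197.25)² / 197.25 = 0.0257
χ² = 25.7367 + 13.6939 + 0.0257 = 39.4563 ≈ 39.456
Degrees of freedom = 3 − 1 = 2; critical value at α = 0.01 is 9.21.
Since 39.456 > 9.21, we reject the null hypothesis — the data do not fit the 1:2:1 ratio.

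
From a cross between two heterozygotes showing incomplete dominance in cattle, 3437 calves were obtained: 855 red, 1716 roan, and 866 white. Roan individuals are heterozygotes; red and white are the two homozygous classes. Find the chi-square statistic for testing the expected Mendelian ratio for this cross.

0.078

With incomplete dominance, a heterozygote × heterozygote cross gives a 1:2:1 phenotypic ratio.
Total ratio parts = 4. Expected numbers out of 3437:
  red: 3437 × 1/4 = 859.25
  roan: 3437 × 2/4 = 1718.5
  white: 3437 × 1/4 = 859.25
χ² = Σ (O − E)² / E
  red: (855 − 859.25)² / 859.25 = 0.0210
  roan: (1716 − 1718.5)² / 1718.5 = 0.0036
  white: (866 − 859.25)² / 859.25 = 0.0530
χ² = 0.0210 + 0.0036 + 0.0530 = 0.0776 ≈ 0.078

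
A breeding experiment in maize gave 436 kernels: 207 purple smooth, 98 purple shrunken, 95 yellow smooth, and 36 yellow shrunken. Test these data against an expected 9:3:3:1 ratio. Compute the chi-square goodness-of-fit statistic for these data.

14.153

Under the 9:3:3:1 hypothesis (Σ ratio = 16, N = 436):
  purple smooth: 436 × 9/16 = 245.25
  purple shrunken: 436 × 3/16 = 81.75
  yellow smooth: 436 × 3/16 = 81.75
  yellow shrunken: 436 × 1/16 = 27.25
χ² = Σ (O − E)² / E
  purple smooth: (207 − 245.25)² / 245.25 = 5.9656
  purple shrunken: (98 − 81.75)² / 81.75 = 3.2301
  yellow smooth: (95 − 81.75)² / 81.75 = 2.1476
  yellow shrunken: (36 − 27.25)² / 27.25 = 2.8096
χ² = 5.9656 + 3.2301 + 2.1476 + 2.8096 = 14.1529 ≈ 14.153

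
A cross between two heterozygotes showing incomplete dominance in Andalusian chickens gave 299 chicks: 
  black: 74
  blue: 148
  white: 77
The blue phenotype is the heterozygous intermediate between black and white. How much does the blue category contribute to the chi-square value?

With incomplete dominance, a heterozygote × heterozygote cross gives a 1:2:1 phenotypic ratio.
The 1:2:1 ratio has 4 parts, so with N = 299 the expected counts are:
  black: 299 × 1/4 = 74.75
  blue: 299 × 2/4 = 149.5
  white: 299 × 1/4 = 74.75
Contribution of blue: (148 − 149.5)² / 149.5 = 0.0151

0.015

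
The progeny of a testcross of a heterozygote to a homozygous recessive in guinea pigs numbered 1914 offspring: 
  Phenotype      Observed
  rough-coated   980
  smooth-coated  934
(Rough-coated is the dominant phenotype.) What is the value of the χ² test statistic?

1.106

A testcross of a heterozygote (Aa × aa) gives a 1:1 phenotypic ratio.
Expected counts for N = 1914 under a 1:1 ratio (total parts = 2):
  rough-coated: 1914 × 1/2 = 957
  smooth-coated: 1914 × 1/2 = 957
χ² = Σ (O − E)² / E
  rough-coated: (980 − 957)² / 957 = 0.5528
  smooth-coated: (934 − 957)² / 957 = 0.5528
χ² = 0.5528 + 0.5528 = 1.1056 ≈ 1.106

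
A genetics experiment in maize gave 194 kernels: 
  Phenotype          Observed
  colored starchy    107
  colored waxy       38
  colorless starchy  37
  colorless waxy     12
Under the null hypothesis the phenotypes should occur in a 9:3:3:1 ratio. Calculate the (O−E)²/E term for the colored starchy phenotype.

0.041

Under the 9:3:3:1 hypothesis (Σ ratio = 16, N = 194):
  colored starchy: 194 × 9/16 = 109.125
  colored waxy: 194 × 3/16 = 36.375
  colorless starchy: 194 × 3/16 = 36.375
  colorless waxy: 194 × 1/16 = 12.125
Contribution of colored starchy: (107 − 109.125)² / 109.125 = 0.0414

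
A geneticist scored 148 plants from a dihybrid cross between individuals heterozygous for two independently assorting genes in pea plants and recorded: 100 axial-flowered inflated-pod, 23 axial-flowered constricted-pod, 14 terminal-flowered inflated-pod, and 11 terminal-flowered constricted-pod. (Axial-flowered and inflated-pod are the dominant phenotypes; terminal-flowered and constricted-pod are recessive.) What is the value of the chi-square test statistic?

11.327

A dihybrid F₂ with independent assortment and complete dominance at both loci gives a 9:3:3:1 phenotypic ratio.
The 9:3:3:1 ratio has 16 parts, so with N = 148 the expected counts are:
  axial-flowered inflated-pod: 148 × 9/16 = 83.25
  axial-flowered constricted-pod: 148 × 3/16 = 27.75
  terminal-flowered inflated-pod: 148 × 3/16 = 27.75
  terminal-flowered constricted-pod: 148 × 1/16 = 9.25
χ² = Σ (O − E)² / E
  axial-flowered inflated-pod: (100 − 83.25)² / 83.25 = 3.3701
  axial-flowered constricted-pod: (23 − 27.75)² / 27.75 = 0.8131
  terminal-flowered inflated-pod: (14 − 27.75)² / 27.75 = 6.8131
  terminal-flowered constricted-pod: (11 − 9.25)² / 9.25 = 0.3311
χ² = 3.3701 + 0.8131 + 6.8131 + 0.3311 = 11.3274 ≈ 11.327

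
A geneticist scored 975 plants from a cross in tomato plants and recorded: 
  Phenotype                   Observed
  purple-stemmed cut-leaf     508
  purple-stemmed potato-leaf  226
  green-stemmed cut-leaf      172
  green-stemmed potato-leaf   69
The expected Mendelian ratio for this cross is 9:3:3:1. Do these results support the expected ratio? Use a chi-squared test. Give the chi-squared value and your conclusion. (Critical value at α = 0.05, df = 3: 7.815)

14.890; not consistent

Expected counts for N = 975 under a 9:3:3:1 ratio (total parts = 16):
  purple-stemmed cut-leaf: 975 × 9/16 = 548.4375
  purple-stemmed potato-leaf: 975 × 3/16 = 182.8125
  green-stemmed cut-leaf: 975 × 3/16 = 182.8125
  green-stemmed potato-leaf: 975 × 1/16 = 60.9375
χ² = Σ (O − E)² / E
  purple-stemmed cut-leaf: (508 − 548.4375)² / 548.4375 = 2.9815
  purple-stemmed potato-leaf: (226 − 182.8125)² / 182.8125 = 10.2026
  green-stemmed cut-leaf: (172 − 182.8125)² / 182.8125 = 0.6395
  green-stemmed potato-leaf: (69 − 60.9375)² / 60.9375 = 1.0667
χ² = 2.9815 + 10.2026 + 0.6395 + 1.0667 = 14.8903 ≈ 14.890
Degrees of freedom = 4 − 1 = 3; critical value at α = 0.05 is 7.815.
Since 14.890 > 7.815, we reject the null hypothesis — the data do not fit the 9:3:3:1 ratio.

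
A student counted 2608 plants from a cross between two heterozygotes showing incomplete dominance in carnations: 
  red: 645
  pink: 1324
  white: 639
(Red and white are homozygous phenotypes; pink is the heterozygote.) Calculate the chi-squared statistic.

0.641

With incomplete dominance, a heterozygote × heterozygote cross gives a 1:2:1 phenotypic ratio.
The 1:2:1 ratio has 4 parts, so with N = 2608 the expected counts are:
  red: 2608 × 1/4 = 652
  pink: 2608 × 2/4 = 1304
  white: 2608 × 1/4 = 652
χ² = Σ (O − E)² / E
  red: (645 − 652)² / 652 = 0.0752
  pink: (1324 − 1304)² / 1304 = 0.3067
  white: (639 − 652)² / 652 = 0.2592
χ² = 0.0752 + 0.3067 + 0.2592 = 0.6411 ≈ 0.641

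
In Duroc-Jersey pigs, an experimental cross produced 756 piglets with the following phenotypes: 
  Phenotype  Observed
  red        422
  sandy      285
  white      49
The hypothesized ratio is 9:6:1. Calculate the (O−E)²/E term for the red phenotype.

Total ratio parts = 16. Expected numbers out of 756:
  red: 756 × 9/16 = 425.25
  sandy: 756 × 6/16 = 283.5
  white: 756 × 1/16 = 47.25
Contribution of red: (422 − 425.25)² / 425.25 = 0.0248

0.025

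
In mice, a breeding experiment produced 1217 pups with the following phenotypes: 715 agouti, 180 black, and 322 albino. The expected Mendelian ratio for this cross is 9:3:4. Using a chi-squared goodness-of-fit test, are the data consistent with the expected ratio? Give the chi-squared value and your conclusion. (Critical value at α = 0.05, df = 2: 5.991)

12.565; not consistent

The 9:3:4 ratio has 16 parts, so with N = 1217 the expected counts are:
  agouti: 1217 × 9/16 = 684.5625
  black: 1217 × 3/16 = 228.1875
  albino: 1217 × 4/16 = 304.25
χ² = Σ (O − E)² / E
  agouti: (715 − 684.5625)² / 684.5625 = 1.3533
  black: (180 − 228.1875)² / 228.1875 = 10.1760
  albino: (322 − 304.25)² / 304.25 = 1.0355
χ² = 1.3533 + 10.1760 + 1.0355 = 12.5648 ≈ 12.565
Degrees of freedom = 3 − 1 = 2; critical value at α = 0.05 is 5.991.
Since 12.565 > 5.991, we reject the null hypothesis — the data do not fit the 9:3:4 ratio.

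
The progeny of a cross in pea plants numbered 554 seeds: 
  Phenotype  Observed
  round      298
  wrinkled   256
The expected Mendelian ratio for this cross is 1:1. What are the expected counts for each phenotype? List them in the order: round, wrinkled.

Under the 1:1 hypothesis (Σ ratio = 2, N = 554):
  round: 554 × 1/2 = 277
  wrinkled: 554 × 1/2 = 277

277, 277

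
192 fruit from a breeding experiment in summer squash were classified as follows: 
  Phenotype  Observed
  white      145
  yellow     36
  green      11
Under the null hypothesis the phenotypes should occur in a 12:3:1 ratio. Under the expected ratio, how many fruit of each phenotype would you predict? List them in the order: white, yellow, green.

The 12:3:1 ratio has 16 parts, so with N = 192 the expected counts are:
  white: 192 × 12/16 = 144
  yellow: 192 × 3/16 = 36
  green: 192 × 1/16 = 12

144, 36, 12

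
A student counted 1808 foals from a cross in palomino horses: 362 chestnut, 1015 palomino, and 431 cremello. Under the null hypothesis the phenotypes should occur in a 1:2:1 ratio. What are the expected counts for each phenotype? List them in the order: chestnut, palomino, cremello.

452, 904, 452

Under the 1:2:1 hypothesis (Σ ratio = 4, N = 1808):
  chestnut: 1808 × 1/4 = 452
  palomino: 1808 × 2/4 = 904
  cremello: 1808 × 1/4 = 452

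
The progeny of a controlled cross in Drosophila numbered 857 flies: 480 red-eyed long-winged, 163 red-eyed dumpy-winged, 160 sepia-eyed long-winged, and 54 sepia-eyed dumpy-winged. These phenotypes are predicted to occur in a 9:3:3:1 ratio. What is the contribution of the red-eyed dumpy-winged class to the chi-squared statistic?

0.033

The 9:3:3:1 ratio has 16 parts, so with N = 857 the expected counts are:
  red-eyed long-winged: 857 × 9/16 = 482.0625
  red-eyed dumpy-winged: 857 × 3/16 = 160.6875
  sepia-eyed long-winged: 857 × 3/16 = 160.6875
  sepia-eyed dumpy-winged: 857 × 1/16 = 53.5625
Contribution of red-eyed dumpy-winged: (163 − 160.6875)² / 160.6875 = 0.0333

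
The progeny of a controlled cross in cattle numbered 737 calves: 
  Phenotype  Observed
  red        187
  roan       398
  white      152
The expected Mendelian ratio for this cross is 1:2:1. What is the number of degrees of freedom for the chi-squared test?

A goodness-of-fit test with 3 phenotype classes has df = 3 − 1 = 2.

2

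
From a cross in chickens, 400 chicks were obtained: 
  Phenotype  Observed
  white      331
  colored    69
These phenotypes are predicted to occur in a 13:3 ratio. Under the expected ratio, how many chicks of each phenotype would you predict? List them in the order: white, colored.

Expected counts for N = 400 under a 13:3 ratio (total parts = 16):
  white: 400 × 13/16 = 325
  colored: 400 × 3/16 = 75

325, 75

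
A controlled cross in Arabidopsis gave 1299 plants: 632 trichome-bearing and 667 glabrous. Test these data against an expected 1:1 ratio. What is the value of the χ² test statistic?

0.943

Total ratio parts = 2. Expected numbers out of 1299:
  trichome-bearing: 1299 × 1/2 = 649.5
  glabrous: 1299 × 1/2 = 649.5
χ² = Σ (O − E)² / E
  trichome-bearing: (632 − 649.5)² / 649.5 = 0.4715
  glabrous: (667 − 649.5)² / 649.5 = 0.4715
χ² = 0.4715 + 0.4715 = 0.943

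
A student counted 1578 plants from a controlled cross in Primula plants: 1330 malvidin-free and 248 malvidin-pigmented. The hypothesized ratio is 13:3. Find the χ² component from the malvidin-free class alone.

1.788

Total ratio parts = 16. Expected numbers out of 1578:
  malvidin-free: 1578 × 13/16 = 1282.125
  malvidin-pigmented: 1578 × 3/16 = 295.875
Contribution of malvidin-free: (1330 − 1282.125)² / 1282.125 = 1.7877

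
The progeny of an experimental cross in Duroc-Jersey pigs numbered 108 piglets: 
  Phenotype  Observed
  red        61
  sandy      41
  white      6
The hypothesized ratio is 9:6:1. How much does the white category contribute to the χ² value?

0.083

Expected counts for N = 108 under a 9:6:1 ratio (total parts = 16):
  red: 108 × 9/16 = 60.75
  sandy: 108 × 6/16 = 40.5
  white: 108 × 1/16 = 6.75
Contribution of white: (6 − 6.75)² / 6.75 = 0.0833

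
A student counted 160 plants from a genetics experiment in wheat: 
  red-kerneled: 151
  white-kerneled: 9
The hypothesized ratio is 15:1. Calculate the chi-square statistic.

0.107

The 15:1 ratio has 16 parts, so with N = 160 the expected counts are:
  red-kerneled: 160 × 15/16 = 150
  white-kerneled: 160 × 1/16 = 10
χ² = Σ (O − E)² / E
  red-kerneled: (151 − 150)² / 150 = 0.0067
  white-kerneled: (9 − 10)² / 10 = 0.1000
χ² = 0.0067 + 0.1000 = 0.1067 ≈ 0.107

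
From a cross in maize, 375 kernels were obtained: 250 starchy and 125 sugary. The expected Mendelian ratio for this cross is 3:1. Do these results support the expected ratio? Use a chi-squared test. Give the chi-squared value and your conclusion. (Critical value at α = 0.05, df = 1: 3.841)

13.889; not consistent

Expected counts for N = 375 under a 3:1 ratio (total parts = 4):
  starchy: 375 × 3/4 = 281.25
  sugary: 375 × 1/4 = 93.75
χ² = Σ (O − E)² / E
  starchy: (250 − 281.25)² / 281.25 = 3.4722
  sugary: (125 − 93.75)² / 93.75 = 10.4167
χ² = 3.4722 + 10.4167 = 13.8889 ≈ 13.889
Degrees of freedom = 2 − 1 = 1; critical value at α = 0.05 is 3.841.
Since 13.889 > 3.841, we reject the null hypothesis — the data do not fit the 3:1 ratio.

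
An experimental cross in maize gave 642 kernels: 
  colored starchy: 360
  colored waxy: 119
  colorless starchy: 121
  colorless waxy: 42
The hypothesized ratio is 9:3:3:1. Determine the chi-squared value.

Under the 9:3:3:1 hypothesis (Σ ratio = 16, N = 642):
  colored starchy: 642 × 9/16 = 361.125
  colored waxy: 642 × 3/16 = 120.375
  colorless starchy: 642 × 3/16 = 120.375
  colorless waxy: 642 × 1/16 = 40.125
χ² = Σ (O − E)² / E
  colored starchy: (360 − 361.125)² / 361.125 = 0.0035
  colored waxy: (119 − 120.375)² / 120.375 = 0.0157
  colorless starchy: (121 − 120.375)² / 120.375 = 0.0032
  colorless waxy: (42 − 40.125)² / 40.125 = 0.0876
χ² = 0.0035 + 0.0157 + 0.0032 + 0.0876 = 0.110

0.110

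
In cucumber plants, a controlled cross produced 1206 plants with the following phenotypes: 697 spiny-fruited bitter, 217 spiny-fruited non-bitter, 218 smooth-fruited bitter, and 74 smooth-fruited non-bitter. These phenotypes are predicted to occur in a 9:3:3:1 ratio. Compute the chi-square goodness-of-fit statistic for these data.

1.197

Expected counts for N = 1206 under a 9:3:3:1 ratio (total parts = 16):
  spiny-fruited bitter: 1206 × 9/16 = 678.375
  spiny-fruited non-bitter: 1206 × 3/16 = 226.125
  smooth-fruited bitter: 1206 × 3/16 = 226.125
  smooth-fruited non-bitter: 1206 × 1/16 = 75.375
χ² = Σ (O − E)² / E
  spiny-fruited bitter: (697 − 678.375)² / 678.375 = 0.5114
  spiny-fruited non-bitter: (217 − 226.125)² / 226.125 = 0.3682
  smooth-fruited bitter: (218 − 226.125)² / 226.125 = 0.2919
  smooth-fruited non-bitter: (74 − 75.375)² / 75.375 = 0.0251
χ² = 0.5114 + 0.3682 + 0.2919 + 0.0251 = 1.1966 ≈ 1.197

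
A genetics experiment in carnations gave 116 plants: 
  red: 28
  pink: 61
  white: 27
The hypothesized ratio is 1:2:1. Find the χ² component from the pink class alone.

0.155

The 1:2:1 ratio has 4 parts, so with N = 116 the expected counts are:
  red: 116 × 1/4 = 29
  pink: 116 × 2/4 = 58
  white: 116 × 1/4 = 29
Contribution of pink: (61 − 58)² / 58 = 0.1552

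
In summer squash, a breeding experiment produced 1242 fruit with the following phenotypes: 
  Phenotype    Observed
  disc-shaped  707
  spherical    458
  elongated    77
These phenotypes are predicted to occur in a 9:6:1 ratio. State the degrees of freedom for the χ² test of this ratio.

2

A goodness-of-fit test with 3 phenotype classes has df = 3 − 1 = 2.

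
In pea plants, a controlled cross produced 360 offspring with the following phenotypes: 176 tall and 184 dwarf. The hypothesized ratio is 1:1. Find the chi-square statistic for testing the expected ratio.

0.178

Expected counts for N = 360 under a 1:1 ratio (total parts = 2):
  tall: 360 × 1/2 = 180
  dwarf: 360 × 1/2 = 180
χ² = Σ (O − E)² / E
  tall: (176 − 180)² / 180 = 0.0889
  dwarf: (184 − 180)² / 180 = 0.0889
χ² = 0.0889 + 0.0889 = 0.1778 ≈ 0.178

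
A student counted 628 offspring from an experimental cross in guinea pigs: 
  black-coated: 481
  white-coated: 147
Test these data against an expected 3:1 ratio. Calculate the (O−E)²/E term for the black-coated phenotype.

Total ratio parts = 4. Expected numbers out of 628:
  black-coated: 628 × 3/4 = 471
  white-coated: 628 × 1/4 = 157
Contribution of black-coated: (481 − 471)² / 471 = 0.2123

0.212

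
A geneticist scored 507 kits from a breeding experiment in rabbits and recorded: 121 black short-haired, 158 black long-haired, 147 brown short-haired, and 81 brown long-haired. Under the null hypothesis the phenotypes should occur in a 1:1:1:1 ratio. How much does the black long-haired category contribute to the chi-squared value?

7.705

Expected counts for N = 507 under a 1:1:1:1 ratio (total parts = 4):
  black short-haired: 507 × 1/4 = 126.75
  black long-haired: 507 × 1/4 = 126.75
  brown short-haired: 507 × 1/4 = 126.75
  brown long-haired: 507 × 1/4 = 126.75
Contribution of black long-haired: (158 − 126.75)² / 126.75 = 7.7046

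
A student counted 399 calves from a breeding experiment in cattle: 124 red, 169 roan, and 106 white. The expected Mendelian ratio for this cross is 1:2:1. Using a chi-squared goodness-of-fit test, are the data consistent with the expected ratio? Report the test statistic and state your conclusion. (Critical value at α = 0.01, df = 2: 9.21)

Expected counts for N = 399 under a 1:2:1 ratio (total parts = 4):
  red: 399 × 1/4 = 99.75
  roan: 399 × 2/4 = 199.5
  white: 399 × 1/4 = 99.75
χ² = Σ (O − E)² / E
  red: (124 − 99.75)² / 99.75 = 5.8954
  roan: (169 − 199.5)² / 199.5 = 4.6629
  white: (106 − 99.75)² / 99.75 = 0.3916
χ² = 5.8954 + 4.6629 + 0.3916 = 10.9499 ≈ 10.950
Degrees of freedom = 3 − 1 = 2; critical value at α = 0.01 is 9.21.
Since 10.950 > 9.21, we reject the null hypothesis — the data do not fit the 1:2:1 ratio.

10.950; not consistent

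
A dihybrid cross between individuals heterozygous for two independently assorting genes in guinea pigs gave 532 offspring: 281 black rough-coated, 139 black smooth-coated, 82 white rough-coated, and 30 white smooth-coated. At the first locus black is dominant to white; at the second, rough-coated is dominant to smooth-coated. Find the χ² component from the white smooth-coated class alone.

0.318

A dihybrid F₂ with independent assortment and complete dominance at both loci gives a 9:3:3:1 phenotypic ratio.
Expected counts for N = 532 under a 9:3:3:1 ratio (total parts = 16):
  black rough-coated: 532 × 9/16 = 299.25
  black smooth-coated: 532 × 3/16 = 99.75
  white rough-coated: 532 × 3/16 = 99.75
  white smooth-coated: 532 × 1/16 = 33.25
Contribution of white smooth-coated: (30 − 33.25)² / 33.25 = 0.3177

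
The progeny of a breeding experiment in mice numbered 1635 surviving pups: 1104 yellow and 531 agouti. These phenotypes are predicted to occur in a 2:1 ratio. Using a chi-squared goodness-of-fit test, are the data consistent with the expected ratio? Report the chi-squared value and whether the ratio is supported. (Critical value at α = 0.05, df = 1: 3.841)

0.539; consistent

Under the 2:1 hypothesis (Σ ratio = 3, N = 1635):
  yellow: 1635 × 2/3 = 1090
  agouti: 1635 × 1/3 = 545
χ² = Σ (O − E)² / E
  yellow: (1104 − 1090)² / 1090 = 0.1798
  agouti: (531 − 545)² / 545 = 0.3596
χ² = 0.1798 + 0.3596 = 0.5394 ≈ 0.539
Degrees of freedom = 2 − 1 = 1; critical value at α = 0.05 is 3.841.
Since 0.539 < 3.841, we fail to reject the null hypothesis — the data are consistent with the 2:1 ratio.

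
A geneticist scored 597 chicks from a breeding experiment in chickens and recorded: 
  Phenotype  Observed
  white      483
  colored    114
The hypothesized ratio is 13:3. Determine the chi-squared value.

Under the 13:3 hypothesis (Σ ratio = 16, N = 597):
  white: 597 × 13/16 = 485.0625
  colored: 597 × 3/16 = 111.9375
χ² = Σ (O − E)² / E
  white: (483 − 485.0625)² / 485.0625 = 0.0088
  colored: (114 − 111.9375)² / 111.9375 = 0.0380
χ² = 0.0088 + 0.0380 = 0.0468 ≈ 0.047

0.047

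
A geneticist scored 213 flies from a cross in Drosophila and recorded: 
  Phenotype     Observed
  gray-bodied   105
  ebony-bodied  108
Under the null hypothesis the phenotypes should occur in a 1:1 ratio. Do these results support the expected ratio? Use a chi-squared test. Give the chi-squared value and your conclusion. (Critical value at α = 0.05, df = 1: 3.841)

0.042; consistent

Under the 1:1 hypothesis (Σ ratio = 2, N = 213):
  gray-bodied: 213 × 1/2 = 106.5
  ebony-bodied: 213 × 1/2 = 106.5
χ² = Σ (O − E)² / E
  gray-bodied: (105 − 106.5)² / 106.5 = 0.0211
  ebony-bodied: (108 − 106.5)² / 106.5 = 0.0211
χ² = 0.0211 + 0.0211 = 0.0422 ≈ 0.042
Degrees of freedom = 2 − 1 = 1; critical value at α = 0.05 is 3.841.
Since 0.042 < 3.841, we fail to reject the null hypothesis — the data are consistent with the 1:1 ratio.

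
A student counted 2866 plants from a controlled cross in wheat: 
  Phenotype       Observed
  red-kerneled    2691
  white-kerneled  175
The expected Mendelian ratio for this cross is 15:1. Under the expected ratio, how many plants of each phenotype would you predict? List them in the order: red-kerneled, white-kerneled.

The 15:1 ratio has 16 parts, so with N = 2866 the expected counts are:
  red-kerneled: 2866 × 15/16 = 2686.875
  white-kerneled: 2866 × 1/16 = 179.125

2686.875, 179.125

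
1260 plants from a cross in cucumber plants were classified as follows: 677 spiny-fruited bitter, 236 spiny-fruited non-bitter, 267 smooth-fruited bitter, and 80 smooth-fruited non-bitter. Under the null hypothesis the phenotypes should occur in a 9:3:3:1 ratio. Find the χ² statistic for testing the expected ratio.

5.445

Expected counts for N = 1260 under a 9:3:3:1 ratio (total parts = 16):
  spiny-fruited bitter: 1260 × 9/16 = 708.75
  spiny-fruited non-bitter: 1260 × 3/16 = 236.25
  smooth-fruited bitter: 1260 × 3/16 = 236.25
  smooth-fruited non-bitter: 1260 × 1/16 = 78.75
χ² = Σ (O − E)² / E
  spiny-fruited bitter: (677 − 708.75)² / 708.75 = 1.4223
  spiny-fruited non-bitter: (236 − 236.25)² / 236.25 = 0.0003
  smooth-fruited bitter: (267 − 236.25)² / 236.25 = 4.0024
  smooth-fruited non-bitter: (80 − 78.75)² / 78.75 = 0.0198
χ² = 1.4223 + 0.0003 + 4.0024 + 0.0198 = 5.4448 ≈ 5.445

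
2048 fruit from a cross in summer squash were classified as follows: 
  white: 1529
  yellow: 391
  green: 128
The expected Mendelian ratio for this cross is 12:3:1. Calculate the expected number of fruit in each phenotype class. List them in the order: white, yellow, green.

Total ratio parts = 16. Expected numbers out of 2048:
  white: 2048 × 12/16 = 1536
  yellow: 2048 × 3/16 = 384
  green: 2048 × 1/16 = 128

1536, 384, 128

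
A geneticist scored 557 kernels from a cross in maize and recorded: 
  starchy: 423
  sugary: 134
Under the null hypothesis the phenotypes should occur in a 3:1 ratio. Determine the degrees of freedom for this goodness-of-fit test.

1

A goodness-of-fit test with 2 phenotype classes has df = 2 − 1 = 1.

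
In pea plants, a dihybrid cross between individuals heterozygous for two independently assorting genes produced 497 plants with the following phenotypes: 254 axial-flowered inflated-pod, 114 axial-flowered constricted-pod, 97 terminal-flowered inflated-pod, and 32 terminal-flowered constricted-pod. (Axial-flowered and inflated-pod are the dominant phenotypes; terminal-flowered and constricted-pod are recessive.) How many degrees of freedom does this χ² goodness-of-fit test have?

3

A dihybrid F₂ with independent assortment and complete dominance at both loci gives a 9:3:3:1 phenotypic ratio.
A goodness-of-fit test with 4 phenotype classes has df = 4 − 1 = 3.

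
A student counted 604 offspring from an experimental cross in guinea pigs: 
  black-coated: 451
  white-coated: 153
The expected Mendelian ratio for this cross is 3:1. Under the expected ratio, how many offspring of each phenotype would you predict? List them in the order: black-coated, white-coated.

453, 151

Under the 3:1 hypothesis (Σ ratio = 4, N = 604):
  black-coated: 604 × 3/4 = 453
  white-coated: 604 × 1/4 = 151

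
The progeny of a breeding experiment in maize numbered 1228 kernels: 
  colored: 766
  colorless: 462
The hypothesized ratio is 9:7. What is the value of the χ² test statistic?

18.738

Total ratio parts = 16. Expected numbers out of 1228:
  colored: 1228 × 9/16 = 690.75
  colorless: 1228 × 7/16 = 537.25
χ² = Σ (O − E)² / E
  colored: (766 − 690.75)² / 690.75 = 8.1977
  colorless: (462 − 537.25)² / 537.25 = 10.5399
χ² = 8.1977 + 10.5399 = 18.7376 ≈ 18.738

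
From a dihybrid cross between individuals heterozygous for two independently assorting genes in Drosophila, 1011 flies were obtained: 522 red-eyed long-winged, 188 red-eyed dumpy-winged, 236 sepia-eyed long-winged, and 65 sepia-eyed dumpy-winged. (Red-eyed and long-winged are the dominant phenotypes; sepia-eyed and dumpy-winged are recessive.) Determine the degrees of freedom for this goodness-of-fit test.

3

A dihybrid F₂ with independent assortment and complete dominance at both loci gives a 9:3:3:1 phenotypic ratio.
A goodness-of-fit test with 4 phenotype classes has df = 4 − 1 = 3.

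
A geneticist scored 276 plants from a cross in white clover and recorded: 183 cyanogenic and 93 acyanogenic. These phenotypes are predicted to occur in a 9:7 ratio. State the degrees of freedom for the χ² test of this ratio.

1

A goodness-of-fit test with 2 phenotype classes has df = 2 − 1 = 1.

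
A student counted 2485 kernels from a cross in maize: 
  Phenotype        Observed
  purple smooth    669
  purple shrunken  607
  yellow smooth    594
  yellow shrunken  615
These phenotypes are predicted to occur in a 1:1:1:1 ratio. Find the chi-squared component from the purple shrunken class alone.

Total ratio parts = 4. Expected numbers out of 2485:
  purple smooth: 2485 × 1/4 = 621.25
  purple shrunken: 2485 × 1/4 = 621.25
  yellow smooth: 2485 × 1/4 = 621.25
  yellow shrunken: 2485 × 1/4 = 621.25
Contribution of purple shrunken: (607 − 621.25)² / 621.25 = 0.3269

0.327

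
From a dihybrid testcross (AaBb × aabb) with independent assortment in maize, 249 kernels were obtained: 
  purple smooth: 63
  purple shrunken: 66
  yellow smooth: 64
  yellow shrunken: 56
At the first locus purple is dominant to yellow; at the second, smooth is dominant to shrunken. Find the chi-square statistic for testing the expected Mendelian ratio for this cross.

0.912

A dihybrid testcross with independent assortment gives a 1:1:1:1 ratio.
The 1:1:1:1 ratio has 4 parts, so with N = 249 the expected counts are:
  purple smooth: 249 × 1/4 = 62.25
  purple shrunken: 249 × 1/4 = 62.25
  yellow smooth: 249 × 1/4 = 62.25
  yellow shrunken: 249 × 1/4 = 62.25
χ² = Σ (O − E)² / E
  purple smooth: (63 − 62.25)² / 62.25 = 0.0090
  purple shrunken: (66 − 62.25)² / 62.25 = 0.2259
  yellow smooth: (64 − 62.25)² / 62.25 = 0.0492
  yellow shrunken: (56 − 62.25)² / 62.25 = 0.6275
χ² = 0.0090 + 0.2259 + 0.0492 + 0.6275 = 0.9116 ≈ 0.912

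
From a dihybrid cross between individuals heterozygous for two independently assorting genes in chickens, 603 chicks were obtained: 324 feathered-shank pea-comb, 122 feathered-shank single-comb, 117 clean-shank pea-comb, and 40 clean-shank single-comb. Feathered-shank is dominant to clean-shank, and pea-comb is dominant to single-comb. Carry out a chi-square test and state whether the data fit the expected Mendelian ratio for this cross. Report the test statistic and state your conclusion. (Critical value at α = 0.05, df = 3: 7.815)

A dihybrid F₂ with independent assortment and complete dominance at both loci gives a 9:3:3:1 phenotypic ratio.
Total ratio parts = 16. Expected numbers out of 603:
  feathered-shank pea-comb: 603 × 9/16 = 339.1875
  feathered-shank single-comb: 603 × 3/16 = 113.0625
  clean-shank pea-comb: 603 × 3/16 = 113.0625
  clean-shank single-comb: 603 × 1/16 = 37.6875
χ² = Σ (O − E)² / E
  feathered-shank pea-comb: (324 − 339.1875)² / 339.1875 = 0.6800
  feathered-shank single-comb: (122 − 113.0625)² / 113.0625 = 0.7065
  clean-shank pea-comb: (117 − 113.0625)² / 113.0625 = 0.1371
  clean-shank single-comb: (40 − 37.6875)² / 37.6875 = 0.1419
χ² = 0.6800 + 0.7065 + 0.1371 + 0.1419 = 1.6655 ≈ 1.666
Degrees of freedom = 4 − 1 = 3; critical value at α = 0.05 is 7.815.
Since 1.666 < 7.815, we fail to reject the null hypothesis — the data are consistent with the 9:3:3:1 ratio.

1.666; consistent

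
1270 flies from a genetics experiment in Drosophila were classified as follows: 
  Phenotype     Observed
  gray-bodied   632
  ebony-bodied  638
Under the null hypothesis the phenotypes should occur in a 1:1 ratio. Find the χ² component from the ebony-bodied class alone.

0.014

Total ratio parts = 2. Expected numbers out of 1270:
  gray-bodied: 1270 × 1/2 = 635
  ebony-bodied: 1270 × 1/2 = 635
Contribution of ebony-bodied: (638 − 635)² / 635 = 0.0142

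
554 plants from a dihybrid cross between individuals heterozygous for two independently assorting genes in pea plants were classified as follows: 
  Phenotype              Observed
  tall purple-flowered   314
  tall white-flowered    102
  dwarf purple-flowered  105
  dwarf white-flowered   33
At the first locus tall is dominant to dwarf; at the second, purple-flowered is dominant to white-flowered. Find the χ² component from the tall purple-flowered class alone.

A dihybrid F₂ with independent assortment and complete dominance at both loci gives a 9:3:3:1 phenotypic ratio.
The 9:3:3:1 ratio has 16 parts, so with N = 554 the expected counts are:
  tall purple-flowered: 554 × 9/16 = 311.625
  tall white-flowered: 554 × 3/16 = 103.875
  dwarf purple-flowered: 554 × 3/16 = 103.875
  dwarf white-flowered: 554 × 1/16 = 34.625
Contribution of tall purple-flowered: (314 − 311.625)² / 311.625 = 0.0181

0.018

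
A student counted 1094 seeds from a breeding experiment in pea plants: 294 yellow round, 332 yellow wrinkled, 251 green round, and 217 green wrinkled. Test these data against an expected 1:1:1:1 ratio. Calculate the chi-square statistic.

27.572

The 1:1:1:1 ratio has 4 parts, so with N = 1094 the expected counts are:
  yellow round: 1094 × 1/4 = 273.5
  yellow wrinkled: 1094 × 1/4 = 273.5
  green round: 1094 × 1/4 = 273.5
  green wrinkled: 1094 × 1/4 = 273.5
χ² = Σ (O − E)² / E
  yellow round: (294 − 273.5)² / 273.5 = 1.5366
  yellow wrinkled: (332 − 273.5)² / 273.5 = 12.5128
  green round: (251 − 273.5)² / 273.5 = 1.8510
  green wrinkled: (217 − 273.5)² / 273.5 = 11.6718
χ² = 1.5366 + 12.5128 + 1.8510 + 11.6718 = 27.5722 ≈ 27.572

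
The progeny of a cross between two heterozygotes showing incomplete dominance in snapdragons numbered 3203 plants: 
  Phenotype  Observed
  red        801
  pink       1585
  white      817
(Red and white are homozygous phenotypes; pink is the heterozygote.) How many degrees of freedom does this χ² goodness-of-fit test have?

2

With incomplete dominance, a heterozygote × heterozygote cross gives a 1:2:1 phenotypic ratio.
A goodness-of-fit test with 3 phenotype classes has df = 3 − 1 = 2.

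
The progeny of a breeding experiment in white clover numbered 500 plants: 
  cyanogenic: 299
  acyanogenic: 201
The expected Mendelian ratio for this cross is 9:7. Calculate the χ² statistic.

2.561

Under the 9:7 hypothesis (Σ ratio = 16, N = 500):
  cyanogenic: 500 × 9/16 = 281.25
  acyanogenic: 500 × 7/16 = 218.75
χ² = Σ (O − E)² / E
  cyanogenic: (299 − 281.25)² / 281.25 = 1.1202
  acyanogenic: (201 − 218.75)² / 218.75 = 1.4403
χ² = 1.1202 + 1.4403 = 2.5605 ≈ 2.561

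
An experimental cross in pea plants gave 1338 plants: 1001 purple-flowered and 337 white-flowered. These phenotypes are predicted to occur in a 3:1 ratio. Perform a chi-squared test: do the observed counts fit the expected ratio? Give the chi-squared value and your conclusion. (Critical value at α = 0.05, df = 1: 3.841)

Expected counts for N = 1338 under a 3:1 ratio (total parts = 4):
  purple-flowered: 1338 × 3/4 = 1003.5
  white-flowered: 1338 × 1/4 = 334.5
χ² = Σ (O − E)² / E
  purple-flowered: (1001 − 1003.5)² / 1003.5 = 0.0062
  white-flowered: (337 − 334.5)² / 334.5 = 0.0187
χ² = 0.0062 + 0.0187 = 0.0249 ≈ 0.025
Degrees of freedom = 2 − 1 = 1; critical value at α = 0.05 is 3.841.
Since 0.025 < 3.841, we fail to reject the null hypothesis — the data are consistent with the 3:1 ratio.

0.025; consistent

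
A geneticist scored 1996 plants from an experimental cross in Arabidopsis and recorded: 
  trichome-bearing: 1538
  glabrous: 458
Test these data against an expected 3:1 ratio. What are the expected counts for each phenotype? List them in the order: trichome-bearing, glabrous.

1497, 499

The 3:1 ratio has 4 parts, so with N = 1996 the expected counts are:
  trichome-bearing: 1996 × 3/4 = 1497
  glabrous: 1996 × 1/4 = 499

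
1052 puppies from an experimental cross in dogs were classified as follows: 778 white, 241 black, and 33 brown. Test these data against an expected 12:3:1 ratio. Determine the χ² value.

26.170

Total ratio parts = 16. Expected numbers out of 1052:
  white: 1052 × 12/16 = 789
  black: 1052 × 3/16 = 197.25
  brown: 1052 × 1/16 = 65.75
χ² = Σ (O − E)² / E
  white: (778 − 789)² / 789 = 0.1534
  black: (241 − 197.25)² / 197.25 = 9.7037
  brown: (33 − 65.75)² / 65.75 = 16.3127
χ² = 0.1534 + 9.7037 + 16.3127 = 26.1698 ≈ 26.170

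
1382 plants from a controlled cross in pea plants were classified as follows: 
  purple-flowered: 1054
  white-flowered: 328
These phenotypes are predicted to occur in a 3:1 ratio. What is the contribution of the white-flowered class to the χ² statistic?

Total ratio parts = 4. Expected numbers out of 1382:
  purple-flowered: 1382 × 3/4 = 1036.5
  white-flowered: 1382 × 1/4 = 345.5
Contribution of white-flowered: (328 − 345.5)² / 345.5 = 0.8864

0.886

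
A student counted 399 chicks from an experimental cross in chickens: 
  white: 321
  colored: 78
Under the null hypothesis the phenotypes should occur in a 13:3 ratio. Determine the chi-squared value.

Under the 13:3 hypothesis (Σ ratio = 16, N = 399):
  white: 399 × 13/16 = 324.1875
  colored: 399 × 3/16 = 74.8125
χ² = Σ (O − E)² / E
  white: (321 − 324.1875)² / 324.1875 = 0.0313
  colored: (78 − 74.8125)² / 74.8125 = 0.1358
χ² = 0.0313 + 0.1358 = 0.1671 ≈ 0.167

0.167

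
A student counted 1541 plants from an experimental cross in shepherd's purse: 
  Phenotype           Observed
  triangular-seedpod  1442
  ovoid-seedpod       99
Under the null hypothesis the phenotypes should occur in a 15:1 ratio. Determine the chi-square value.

0.080

The 15:1 ratio has 16 parts, so with N = 1541 the expected counts are:
  triangular-seedpod: 1541 × 15/16 = 1444.6875
  ovoid-seedpod: 1541 × 1/16 = 96.3125
χ² = Σ (O − E)² / E
  triangular-seedpod: (1442 − 1444.6875)² / 1444.6875 = 0.0050
  ovoid-seedpod: (99 − 96.3125)² / 96.3125 = 0.0750
χ² = 0.0050 + 0.0750 = 0.080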